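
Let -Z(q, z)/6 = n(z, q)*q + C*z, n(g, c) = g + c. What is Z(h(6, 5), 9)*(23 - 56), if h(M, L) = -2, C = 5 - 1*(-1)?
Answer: 7920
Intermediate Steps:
C = 6 (C = 5 + 1 = 6)
n(g, c) = c + g
Z(q, z) = -36*z - 6*q*(q + z) (Z(q, z) = -6*((q + z)*q + 6*z) = -6*(q*(q + z) + 6*z) = -6*(6*z + q*(q + z)) = -36*z - 6*q*(q + z))
Z(h(6, 5), 9)*(23 - 56) = (-36*9 - 6*(-2)*(-2 + 9))*(23 - 56) = (-324 - 6*(-2)*7)*(-33) = (-324 + 84)*(-33) = -240*(-33) = 7920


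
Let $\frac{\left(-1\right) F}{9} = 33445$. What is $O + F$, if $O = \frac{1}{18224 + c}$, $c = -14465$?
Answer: $- \frac{1131477794}{3759} \approx -3.0101 \cdot 10^{5}$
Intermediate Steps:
$F = -301005$ ($F = \left(-9\right) 33445 = -301005$)
$O = \frac{1}{3759}$ ($O = \frac{1}{18224 - 14465} = \frac{1}{3759} \approx 0.00026603$)
$O + F = \frac{1}{3759} - 301005 = - \frac{1131477794}{3759}$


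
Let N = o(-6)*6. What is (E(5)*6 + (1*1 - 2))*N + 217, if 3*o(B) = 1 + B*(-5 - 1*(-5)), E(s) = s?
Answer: 275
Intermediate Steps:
o(B) = 1/3 (o(B) = (1 + B*(-5 - 1*(-5)))/3 = (1 + B*(-5 + 5))/3 = (1 + B*0)/3 = (1 + 0)/3 = (1/3)*1 = 1/3)
N = 2 (N = (1/3)*6 = 2)
(E(5)*6 + (1*1 - 2))*N + 217 = (5*6 + (1*1 - 2))*2 + 217 = (30 + (1 - 2))*2 + 217 = (30 - 1)*2 + 217 = 29*2 + 217 = 58 + 217 = 275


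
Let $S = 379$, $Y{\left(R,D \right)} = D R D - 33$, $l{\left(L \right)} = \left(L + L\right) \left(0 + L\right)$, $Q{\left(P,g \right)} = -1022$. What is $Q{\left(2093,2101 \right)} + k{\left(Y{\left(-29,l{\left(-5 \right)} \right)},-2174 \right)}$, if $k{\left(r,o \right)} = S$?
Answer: $-643$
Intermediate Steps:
$l{\left(L \right)} = 2 L^{2}$ ($l{\left(L \right)} = 2 L L = 2 L^{2}$)
$Y{\left(R,D \right)} = -33 + R D^{2}$ ($Y{\left(R,D \right)} = R D^{2} - 33 = -33 + R D^{2}$)
$k{\left(r,o \right)} = 379$
$Q{\left(2093,2101 \right)} + k{\left(Y{\left(-29,l{\left(-5 \right)} \right)},-2174 \right)} = -1022 + 379 = -643$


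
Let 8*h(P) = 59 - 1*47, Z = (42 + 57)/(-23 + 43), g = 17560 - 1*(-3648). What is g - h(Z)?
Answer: 42413/2 ≈ 21207.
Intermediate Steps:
g = 21208 (g = 17560 + 3648 = 21208)
Z = 99/20 ≈ 4.9500
h(P) = 3/2 (h(P) = (59 - 1*47)/8 = (59 - 47)/8 = (⅛)*12 = 3/2)
g - h(Z) = 21208 - 1*3/2 = 21208 - 3/2 = 42413/2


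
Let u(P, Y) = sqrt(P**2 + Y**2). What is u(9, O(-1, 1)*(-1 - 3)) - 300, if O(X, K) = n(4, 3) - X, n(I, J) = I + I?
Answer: -300 + 9*sqrt(17) ≈ -262.89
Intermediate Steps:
n(I, J) = 2*I
O(X, K) = 8 - X (O(X, K) = 2*4 - X = 8 - X)
u(9, O(-1, 1)*(-1 - 3)) - 300 = sqrt(9**2 + ((8 - 1*(-1))*(-1 - 3))**2) - 300 = sqrt(81 + ((8 + 1)*(-4))**2) - 300 = sqrt(81 + (9*(-4))**2) - 300 = sqrt(81 + (-36)**2) - 300 = sqrt(81 + 1296) - 300 = sqrt(1377) - 300 = 9*sqrt(17) - 300 = -300 + 9*sqrt(17)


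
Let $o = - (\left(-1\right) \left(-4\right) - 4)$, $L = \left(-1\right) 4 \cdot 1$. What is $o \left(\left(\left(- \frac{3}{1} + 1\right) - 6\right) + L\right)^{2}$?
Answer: $0$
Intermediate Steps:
$L = -4$ ($L = \left(-4\right) 1 = -4$)
$o = 0$ ($o = - (4 - 4) = \left(-1\right) 0 = 0$)
$o \left(\left(\left(- \frac{3}{1} + 1\right) - 6\right) + L\right)^{2} = 0 \left(\left(\left(- \frac{3}{1} + 1\right) - 6\right) - 4\right)^{2} = 0 \left(\left(\left(\left(-3\right) 1 + 1\right) - 6\right) - 4\right)^{2} = 0 \left(\left(\left(-3 + 1\right) - 6\right) - 4\right)^{2} = 0 \left(\left(-2 - 6\right) - 4\right)^{2} = 0 \left(-8 - 4\right)^{2} = 0 \left(-12\right)^{2} = 0 \cdot 144 = 0$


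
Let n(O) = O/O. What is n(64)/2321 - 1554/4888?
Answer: -1800973/5672524 ≈ -0.31749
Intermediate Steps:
n(O) = 1
n(64)/2321 - 1554/4888 = 1/2321 - 1554/4888 = 1*(1/2321) - 1554*1/4888 = 1/2321 - 777/2444 = -1800973/5672524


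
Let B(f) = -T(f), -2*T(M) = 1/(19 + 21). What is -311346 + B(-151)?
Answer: -24907679/80 ≈ -3.1135e+5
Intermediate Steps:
T(M) = -1/80 (T(M) = -1/(2*(19 + 21)) = -1/2/40 = -1/2*1/40 = -1/80)
B(f) = 1/80 (B(f) = -1*(-1/80) = 1/80)
-311346 + B(-151) = -311346 + 1/80 = -24907679/80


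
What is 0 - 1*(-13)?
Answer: 13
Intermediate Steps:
0 - 1*(-13) = 0 + 13 = 13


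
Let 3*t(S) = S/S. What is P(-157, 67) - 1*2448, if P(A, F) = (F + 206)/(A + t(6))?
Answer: -1151379/470 ≈ -2449.7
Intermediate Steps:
t(S) = ⅓ (t(S) = (S/S)/3 = (⅓)*1 = ⅓)
P(A, F) = (206 + F)/(⅓ + A) (P(A, F) = (F + 206)/(A + ⅓) = (206 + F)/(⅓ + A))
P(-157, 67) - 1*2448 = 3*(206 + 67)/(1 + 3*(-157)) - 1*2448 = 3*273/(1 - 471) - 2448 = 3*273/(-470) - 2448 = 3*(-1/470)*273 - 2448 = -819/470 - 2448 = -1151379/470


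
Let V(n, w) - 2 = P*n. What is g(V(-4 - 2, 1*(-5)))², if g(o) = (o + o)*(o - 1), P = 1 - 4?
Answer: 577600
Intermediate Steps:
P = -3
V(n, w) = 2 - 3*n
g(o) = 2*o*(-1 + o) (g(o) = (2*o)*(-1 + o) = 2*o*(-1 + o))
g(V(-4 - 2, 1*(-5)))² = (2*(2 - 3*(-4 - 2))*(-1 + (2 - 3*(-4 - 2))))² = (2*(2 - 3*(-6))*(-1 + (2 - 3*(-6))))² = (2*(2 + 18)*(-1 + (2 + 18)))² = (2*20*(-1 + 20))² = (2*20*19)² = 760² = 577600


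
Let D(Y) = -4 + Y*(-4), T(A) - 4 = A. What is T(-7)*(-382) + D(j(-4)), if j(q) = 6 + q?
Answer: 1134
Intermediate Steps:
T(A) = 4 + A
D(Y) = -4 - 4*Y
T(-7)*(-382) + D(j(-4)) = (4 - 7)*(-382) + (-4 - 4*(6 - 4)) = -3*(-382) + (-4 - 4*2) = 1146 + (-4 - 8) = 1146 - 12 = 1134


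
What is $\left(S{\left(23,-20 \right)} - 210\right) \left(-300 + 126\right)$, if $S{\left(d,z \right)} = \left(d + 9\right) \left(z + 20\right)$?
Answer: $36540$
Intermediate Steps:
$S{\left(d,z \right)} = \left(9 + d\right) \left(20 + z\right)$
$\left(S{\left(23,-20 \right)} - 210\right) \left(-300 + 126\right) = \left(\left(180 + 9 \left(-20\right) + 20 \cdot 23 + 23 \left(-20\right)\right) - 210\right) \left(-300 + 126\right) = \left(\left(180 - 180 + 460 - 460\right) - 210\right) \left(-174\right) = \left(0 - 210\right) \left(-174\right) = \left(-210\right) \left(-174\right) = 36540$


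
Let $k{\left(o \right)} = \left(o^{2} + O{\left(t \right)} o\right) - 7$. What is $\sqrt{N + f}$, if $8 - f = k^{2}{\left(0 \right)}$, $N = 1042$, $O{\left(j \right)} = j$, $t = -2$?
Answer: $\sqrt{1001} \approx 31.639$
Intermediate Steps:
$k{\left(o \right)} = -7 + o^{2} - 2 o$ ($k{\left(o \right)} = \left(o^{2} - 2 o\right) - 7 = -7 + o^{2} - 2 o$)
$f = -41$ ($f = 8 - \left(-7 + 0^{2} - 0\right)^{2} = 8 - \left(-7 + 0 + 0\right)^{2} = 8 - \left(-7\right)^{2} = 8 - 49 = -41$)
$\sqrt{N + f} = \sqrt{1042 - 41} = \sqrt{1001}$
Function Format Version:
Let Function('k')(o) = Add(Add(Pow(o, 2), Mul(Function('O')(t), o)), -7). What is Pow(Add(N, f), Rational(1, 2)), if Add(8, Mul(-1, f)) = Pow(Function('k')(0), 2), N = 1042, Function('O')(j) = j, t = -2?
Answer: Pow(1001, Rational(1, 2)) ≈ 31.639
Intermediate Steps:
Function('k')(o) = Add(-7, Pow(o, 2), Mul(-2, o)) (Function('k')(o) = Add(Add(Pow(o, 2), Mul(-2, o)), -7) = Add(-7, Pow(o, 2), Mul(-2, o)))
f = -41 (f = Add(8, Mul(-1, Pow(Add(-7, Pow(0, 2), Mul(-2, 0)), 2))) = Add(8, Mul(-1, Pow(Add(-7, 0, 0), 2))) = Add(8, Mul(-1, Pow(-7, 2))) = Add(8, Mul(-1, 49)) = Add(8, -49) = -41)
Pow(Add(N, f), Rational(1, 2)) = Pow(Add(1042, -41), Rational(1, 2)) = Pow(1001, Rational(1, 2))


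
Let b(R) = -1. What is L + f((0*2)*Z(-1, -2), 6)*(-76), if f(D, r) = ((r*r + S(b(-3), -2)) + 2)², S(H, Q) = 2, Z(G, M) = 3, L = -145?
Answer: -121745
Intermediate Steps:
f(D, r) = (4 + r²)² (f(D, r) = ((r*r + 2) + 2)² = ((r² + 2) + 2)² = ((2 + r²) + 2)² = (4 + r²)²)
L + f((0*2)*Z(-1, -2), 6)*(-76) = -145 + (4 + 6²)²*(-76) = -145 + (4 + 36)²*(-76) = -145 + 40²*(-76) = -145 + 1600*(-76) = -145 - 121600 = -121745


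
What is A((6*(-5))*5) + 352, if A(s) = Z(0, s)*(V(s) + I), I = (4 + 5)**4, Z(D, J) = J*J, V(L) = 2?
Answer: 147667852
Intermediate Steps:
Z(D, J) = J**2
I = 6561 (I = 9**4 = 6561)
A(s) = 6563*s**2 (A(s) = s**2*(2 + 6561) = s**2*6563 = 6563*s**2)
A((6*(-5))*5) + 352 = 6563*((6*(-5))*5)**2 + 352 = 6563*(-30*5)**2 + 352 = 6563*(-150)**2 + 352 = 6563*22500 + 352 = 147667500 + 352 = 147667852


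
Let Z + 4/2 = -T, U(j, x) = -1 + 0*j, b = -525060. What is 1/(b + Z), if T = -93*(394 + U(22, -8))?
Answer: -1/488513 ≈ -2.0470e-6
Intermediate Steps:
U(j, x) = -1 (U(j, x) = -1 + 0 = -1)
T = -36549 (T = -93*(394 - 1) = -93*393 = -36549)
Z = 36547 (Z = -2 - 1*(-36549) = -2 + 36549 = 36547)
1/(b + Z) = 1/(-525060 + 36547) = 1/(-488513) = -1/488513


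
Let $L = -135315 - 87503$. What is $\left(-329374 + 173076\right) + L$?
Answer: $-379116$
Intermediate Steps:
$L = -222818$ ($L = -135315 - 87503 = -222818$)
$\left(-329374 + 173076\right) + L = \left(-329374 + 173076\right) - 222818 = -156298 - 222818 = -379116$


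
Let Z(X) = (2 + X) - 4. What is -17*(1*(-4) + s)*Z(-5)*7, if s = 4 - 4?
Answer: -3332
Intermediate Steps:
s = 0
Z(X) = -2 + X
-17*(1*(-4) + s)*Z(-5)*7 = -17*(1*(-4) + 0)*(-2 - 5)*7 = -17*(-4 + 0)*(-7)*7 = -(-68)*(-7)*7 = -17*28*7 = -476*7 = -3332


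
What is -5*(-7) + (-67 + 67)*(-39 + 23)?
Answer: 35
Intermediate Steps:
-5*(-7) + (-67 + 67)*(-39 + 23) = 35 + 0*(-16) = 35 + 0 = 35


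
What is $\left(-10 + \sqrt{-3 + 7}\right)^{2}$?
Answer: $64$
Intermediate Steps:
$\left(-10 + \sqrt{-3 + 7}\right)^{2} = \left(-10 + \sqrt{4}\right)^{2} = \left(-10 + 2\right)^{2} = \left(-8\right)^{2} = 64$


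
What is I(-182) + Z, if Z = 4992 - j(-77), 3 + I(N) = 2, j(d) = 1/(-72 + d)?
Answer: 743660/149 ≈ 4991.0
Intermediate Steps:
I(N) = -1 (I(N) = -3 + 2 = -1)
Z = 743809/149 (Z = 4992 - 1/(-72 - 77) = 4992 - 1/(-149) = 4992 - 1*(-1/149) = 4992 + 1/149 = 743809/149 ≈ 4992.0)
I(-182) + Z = -1 + 743809/149 = 743660/149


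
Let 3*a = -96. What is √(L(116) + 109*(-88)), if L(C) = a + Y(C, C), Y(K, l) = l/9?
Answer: 10*I*√865/3 ≈ 98.036*I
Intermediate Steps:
Y(K, l) = l/9 (Y(K, l) = l*(⅑) = l/9)
a = -32 (a = (⅓)*(-96) = -32)
L(C) = -32 + C/9
√(L(116) + 109*(-88)) = √((-32 + (⅑)*116) + 109*(-88)) = √((-32 + 116/9) - 9592) = √(-172/9 - 9592) = √(-86500/9) = 10*I*√865/3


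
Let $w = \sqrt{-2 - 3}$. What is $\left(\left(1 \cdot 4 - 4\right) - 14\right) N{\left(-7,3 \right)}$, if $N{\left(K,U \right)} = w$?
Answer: $- 14 i \sqrt{5} \approx - 31.305 i$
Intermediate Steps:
$w = i \sqrt{5}$ ($w = \sqrt{-5} = i \sqrt{5} \approx 2.2361 i$)
$N{\left(K,U \right)} = i \sqrt{5}$
$\left(\left(1 \cdot 4 - 4\right) - 14\right) N{\left(-7,3 \right)} = \left(\left(1 \cdot 4 - 4\right) - 14\right) i \sqrt{5} = \left(\left(4 - 4\right) - 14\right) i \sqrt{5} = \left(0 - 14\right) i \sqrt{5} = - 14 i \sqrt{5}$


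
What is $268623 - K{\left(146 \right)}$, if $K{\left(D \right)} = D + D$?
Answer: $268331$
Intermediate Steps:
$K{\left(D \right)} = 2 D$
$268623 - K{\left(146 \right)} = 268623 - 2 \cdot 146 = 268623 - 292 = 268331$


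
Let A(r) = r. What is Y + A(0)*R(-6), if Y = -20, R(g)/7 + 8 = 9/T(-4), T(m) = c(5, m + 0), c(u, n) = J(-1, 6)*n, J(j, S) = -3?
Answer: -20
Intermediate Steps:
c(u, n) = -3*n
T(m) = -3*m (T(m) = -3*(m + 0) = -3*m)
R(g) = -203/4 (R(g) = -56 + 7*(9/((-3*(-4)))) = -56 + 7*(9/12) = -56 + 7*(9*(1/12)) = -56 + 7*(3/4) = -56 + 21/4 = -203/4)
Y + A(0)*R(-6) = -20 + 0*(-203/4) = -20 + 0 = -20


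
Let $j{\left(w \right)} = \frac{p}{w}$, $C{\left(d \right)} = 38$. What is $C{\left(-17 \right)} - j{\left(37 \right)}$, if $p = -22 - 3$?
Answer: $\frac{1431}{37} \approx 38.676$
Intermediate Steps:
$p = -25$ ($p = -22 - 3 = -25$)
$j{\left(w \right)} = - \frac{25}{w}$
$C{\left(-17 \right)} - j{\left(37 \right)} = 38 - - \frac{25}{37} = 38 + \frac{25}{37} = \frac{1431}{37}$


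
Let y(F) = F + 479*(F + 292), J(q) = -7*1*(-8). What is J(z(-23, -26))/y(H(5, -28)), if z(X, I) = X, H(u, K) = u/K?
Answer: 98/244619 ≈ 0.00040062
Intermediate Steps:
J(q) = 56 (J(q) = -7*(-8) = 56)
y(F) = 139868 + 480*F (y(F) = F + 479*(292 + F) = F + (139868 + 479*F) = 139868 + 480*F)
J(z(-23, -26))/y(H(5, -28)) = 56/(139868 + 480*(5/(-28))) = 56/(139868 + 480*(5*(-1/28))) = 56/(139868 + 480*(-5/28)) = 56/(139868 - 600/7) = 56/(978476/7) = 56*(7/978476) = 98/244619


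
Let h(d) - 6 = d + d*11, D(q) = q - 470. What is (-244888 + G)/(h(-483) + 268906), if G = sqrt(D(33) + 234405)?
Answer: -8746/9397 + sqrt(14623)/65779 ≈ -0.92888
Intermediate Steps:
D(q) = -470 + q
h(d) = 6 + 12*d (h(d) = 6 + (d + d*11) = 6 + (d + 11*d) = 6 + 12*d)
G = 4*sqrt(14623) (G = sqrt((-470 + 33) + 234405) = sqrt(-437 + 234405) = sqrt(233968) = 4*sqrt(14623) ≈ 483.70)
(-244888 + G)/(h(-483) + 268906) = (-244888 + 4*sqrt(14623))/((6 + 12*(-483)) + 268906) = (-244888 + 4*sqrt(14623))/((6 - 5796) + 268906) = (-244888 + 4*sqrt(14623))/(-5790 + 268906) = (-244888 + 4*sqrt(14623))/263116 = (-244888 + 4*sqrt(14623))*(1/263116) = -8746/9397 + sqrt(14623)/65779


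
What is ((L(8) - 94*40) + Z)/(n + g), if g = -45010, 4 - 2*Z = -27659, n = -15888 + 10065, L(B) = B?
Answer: -20159/101666 ≈ -0.19829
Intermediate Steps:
n = -5823
Z = 27663/2 (Z = 2 - ½*(-27659) = 2 + 27659/2 = 27663/2 ≈ 13832.)
((L(8) - 94*40) + Z)/(n + g) = ((8 - 94*40) + 27663/2)/(-5823 - 45010) = ((8 - 3760) + 27663/2)/(-50833) = (-3752 + 27663/2)*(-1/50833) = (20159/2)*(-1/50833) = -20159/101666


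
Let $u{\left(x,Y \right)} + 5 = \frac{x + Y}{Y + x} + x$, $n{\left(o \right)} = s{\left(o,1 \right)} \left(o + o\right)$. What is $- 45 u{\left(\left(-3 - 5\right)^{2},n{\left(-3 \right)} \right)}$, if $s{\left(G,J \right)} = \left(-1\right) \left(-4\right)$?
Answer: $-2700$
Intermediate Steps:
$s{\left(G,J \right)} = 4$
$n{\left(o \right)} = 8 o$ ($n{\left(o \right)} = 4 \left(o + o\right) = 4 \cdot 2 o = 8 o$)
$u{\left(x,Y \right)} = -4 + x$ ($u{\left(x,Y \right)} = -5 + \left(\frac{x + Y}{Y + x} + x\right) = -5 + \left(\frac{Y + x}{Y + x} + x\right) = -5 + \left(1 + x\right) = -4 + x$)
$- 45 u{\left(\left(-3 - 5\right)^{2},n{\left(-3 \right)} \right)} = - 45 \left(-4 + \left(-3 - 5\right)^{2}\right) = - 45 \left(-4 + \left(-8\right)^{2}\right) = - 45 \left(-4 + 64\right) = \left(-45\right) 60 = -2700$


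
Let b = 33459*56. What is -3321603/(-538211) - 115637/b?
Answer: 6161463722105/1008448103544 ≈ 6.1098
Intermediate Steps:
b = 1873704
-3321603/(-538211) - 115637/b = -3321603/(-538211) - 115637/1873704 = -3321603*(-1/538211) - 115637*1/1873704 = 3321603/538211 - 115637/1873704 = 6161463722105/1008448103544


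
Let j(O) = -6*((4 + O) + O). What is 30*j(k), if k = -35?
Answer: 11880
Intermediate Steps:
j(O) = -24 - 12*O (j(O) = -6*(4 + 2*O) = -24 - 12*O)
30*j(k) = 30*(-24 - 12*(-35)) = 30*(-24 + 420) = 30*396 = 11880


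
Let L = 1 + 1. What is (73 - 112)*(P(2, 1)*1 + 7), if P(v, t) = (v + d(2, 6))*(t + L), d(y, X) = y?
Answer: -741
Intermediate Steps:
L = 2
P(v, t) = (2 + t)*(2 + v) (P(v, t) = (v + 2)*(t + 2) = (2 + v)*(2 + t) = (2 + t)*(2 + v))
(73 - 112)*(P(2, 1)*1 + 7) = (73 - 112)*((4 + 2*1 + 2*2 + 1*2)*1 + 7) = -39*((4 + 2 + 4 + 2)*1 + 7) = -39*(12*1 + 7) = -39*(12 + 7) = -39*19 = -741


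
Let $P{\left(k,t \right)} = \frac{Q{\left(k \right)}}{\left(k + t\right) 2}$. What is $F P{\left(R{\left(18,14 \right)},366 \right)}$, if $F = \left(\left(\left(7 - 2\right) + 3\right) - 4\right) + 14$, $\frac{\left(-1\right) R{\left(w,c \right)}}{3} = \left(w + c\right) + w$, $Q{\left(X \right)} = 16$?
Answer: $\frac{2}{3} \approx 0.66667$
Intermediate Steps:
$R{\left(w,c \right)} = - 6 w - 3 c$ ($R{\left(w,c \right)} = - 3 \left(\left(w + c\right) + w\right) = - 3 \left(\left(c + w\right) + w\right) = - 3 \left(c + 2 w\right) = - 6 w - 3 c$)
$F = 18$ ($F = \left(\left(5 + 3\right) - 4\right) + 14 = \left(8 - 4\right) + 14 = 4 + 14 = 18$)
$P{\left(k,t \right)} = \frac{16}{2 k + 2 t}$ ($P{\left(k,t \right)} = \frac{16}{\left(k + t\right) 2} = \frac{16}{2 k + 2 t}$)
$F P{\left(R{\left(18,14 \right)},366 \right)} = 18 \frac{8}{\left(\left(-6\right) 18 - 42\right) + 366} = 18 \frac{8}{\left(-108 - 42\right) + 366} = 18 \frac{8}{-150 + 366} = 18 \cdot \frac{8}{216} = 18 \cdot 8 \cdot \frac{1}{216} = 18 \cdot \frac{1}{27} = \frac{2}{3}$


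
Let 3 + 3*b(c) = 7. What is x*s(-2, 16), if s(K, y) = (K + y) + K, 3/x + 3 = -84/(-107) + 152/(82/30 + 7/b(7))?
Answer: 205012/95813 ≈ 2.1397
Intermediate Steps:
b(c) = 4/3 (b(c) = -1 + (⅓)*7 = -1 + 7/3 = 4/3)
x = 51253/287439 (x = 3/(-3 + (-84/(-107) + 152/(82/30 + 7/(4/3)))) = 3/(-3 + (-84*(-1/107) + 152/(82*(1/30) + 7*(¾)))) = 3/(-3 + (84/107 + 152/(41/15 + 21/4))) = 3/(-3 + (84/107 + 152/(479/60))) = 3/(-3 + (84/107 + 152*(60/479))) = 3/(-3 + (84/107 + 9120/479)) = 3/(-3 + 1016076/51253) = 3/(862317/51253) = 3*(51253/862317) = 51253/287439 ≈ 0.17831)
s(K, y) = y + 2*K
x*s(-2, 16) = 51253*(16 + 2*(-2))/287439 = 51253*(16 - 4)/287439 = (51253/287439)*12 = 205012/95813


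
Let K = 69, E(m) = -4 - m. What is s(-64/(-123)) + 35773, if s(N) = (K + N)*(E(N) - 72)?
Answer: 460727705/15129 ≈ 30453.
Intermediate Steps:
s(N) = (-76 - N)*(69 + N) (s(N) = (69 + N)*((-4 - N) - 72) = (69 + N)*(-76 - N) = (-76 - N)*(69 + N))
s(-64/(-123)) + 35773 = (-5244 - (-64/(-123))² - (-9280)/(-123)) + 35773 = (-5244 - (-64*(-1/123))² - (-9280)*(-1)/123) + 35773 = (-5244 - (64/123)² - 145*64/123) + 35773 = (-5244 - 1*4096/15129 - 9280/123) + 35773 = (-5244 - 4096/15129 - 9280/123) + 35773 = -80482012/15129 + 35773 = 460727705/15129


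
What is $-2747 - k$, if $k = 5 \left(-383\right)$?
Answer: $-832$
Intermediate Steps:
$k = -1915$
$-2747 - k = -2747 - -1915 = -2747 + 1915 = -832$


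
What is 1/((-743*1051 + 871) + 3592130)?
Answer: 1/2812108 ≈ 3.5561e-7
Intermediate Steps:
1/((-743*1051 + 871) + 3592130) = 1/((-780893 + 871) + 3592130) = 1/(-780022 + 3592130) = 1/2812108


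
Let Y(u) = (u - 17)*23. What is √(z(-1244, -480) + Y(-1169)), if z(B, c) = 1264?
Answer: I*√26014 ≈ 161.29*I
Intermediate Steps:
Y(u) = -391 + 23*u (Y(u) = (-17 + u)*23 = -391 + 23*u)
√(z(-1244, -480) + Y(-1169)) = √(1264 + (-391 + 23*(-1169))) = √(1264 + (-391 - 26887)) = √(1264 - 27278) = √(-26014) = I*√26014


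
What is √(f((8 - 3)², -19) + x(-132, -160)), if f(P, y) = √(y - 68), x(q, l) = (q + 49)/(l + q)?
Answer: √(6059 + 21316*I*√87)/146 ≈ 2.1927 + 2.1269*I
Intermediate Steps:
x(q, l) = (49 + q)/(l + q)
f(P, y) = √(-68 + y)
√(f((8 - 3)², -19) + x(-132, -160)) = √(√(-68 - 19) + (49 - 132)/(-160 - 132)) = √(√(-87) - 83/(-292)) = √(I*√87 - 1/292*(-83)) = √(I*√87 + 83/292) = √(83/292 + I*√87)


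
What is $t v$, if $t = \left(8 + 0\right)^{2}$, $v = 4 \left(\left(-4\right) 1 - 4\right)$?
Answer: $-2048$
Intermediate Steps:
$v = -32$ ($v = 4 \left(-4 - 4\right) = 4 \left(-8\right) = -32$)
$t = 64$ ($t = 8^{2} = 64$)
$t v = 64 \left(-32\right) = -2048$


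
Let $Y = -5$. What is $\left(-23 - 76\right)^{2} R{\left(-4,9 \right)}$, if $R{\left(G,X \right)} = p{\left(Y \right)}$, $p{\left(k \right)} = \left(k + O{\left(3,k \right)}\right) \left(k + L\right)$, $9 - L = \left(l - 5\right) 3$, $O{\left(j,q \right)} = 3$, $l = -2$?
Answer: $-490050$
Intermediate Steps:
$L = 30$ ($L = 9 - \left(-2 - 5\right) 3 = 9 - \left(-7\right) 3 = 9 - -21 = 9 + 21 = 30$)
$p{\left(k \right)} = \left(3 + k\right) \left(30 + k\right)$ ($p{\left(k \right)} = \left(k + 3\right) \left(k + 30\right) = \left(3 + k\right) \left(30 + k\right)$)
$R{\left(G,X \right)} = -50$ ($R{\left(G,X \right)} = 90 + \left(-5\right)^{2} + 33 \left(-5\right) = 90 + 25 - 165 = -50$)
$\left(-23 - 76\right)^{2} R{\left(-4,9 \right)} = \left(-23 - 76\right)^{2} \left(-50\right) = \left(-99\right)^{2} \left(-50\right) = 9801 \left(-50\right) = -490050$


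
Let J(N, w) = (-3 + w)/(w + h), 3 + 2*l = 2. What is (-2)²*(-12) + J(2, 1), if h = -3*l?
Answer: -244/5 ≈ -48.800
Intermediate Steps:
l = -½ (l = -3/2 + (½)*2 = -3/2 + 1 = -½ ≈ -0.50000)
h = 3/2 (h = -3*(-½) = 3/2 ≈ 1.5000)
J(N, w) = (-3 + w)/(3/2 + w) (J(N, w) = (-3 + w)/(w + 3/2) = (-3 + w)/(3/2 + w))
(-2)²*(-12) + J(2, 1) = (-2)²*(-12) + 2*(-3 + 1)/(3 + 2*1) = 4*(-12) + 2*(-2)/(3 + 2) = -48 + 2*(-2)/5 = -48 + 2*(⅕)*(-2) = -48 - ⅘ = -244/5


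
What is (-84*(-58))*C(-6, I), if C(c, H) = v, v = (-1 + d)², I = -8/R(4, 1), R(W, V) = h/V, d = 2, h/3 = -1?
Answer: 4872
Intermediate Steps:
h = -3 (h = 3*(-1) = -3)
R(W, V) = -3/V
I = 8/3 (I = -8/((-3/1)) = -8/((-3*1)) = -8/(-3) = -8*(-⅓) = 8/3 ≈ 2.6667)
v = 1 (v = (-1 + 2)² = 1² = 1)
C(c, H) = 1
(-84*(-58))*C(-6, I) = -84*(-58)*1 = 4872*1 = 4872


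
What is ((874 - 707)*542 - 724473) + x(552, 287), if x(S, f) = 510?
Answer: -633449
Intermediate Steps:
((874 - 707)*542 - 724473) + x(552, 287) = ((874 - 707)*542 - 724473) + 510 = (167*542 - 724473) + 510 = (90514 - 724473) + 510 = -633959 + 510 = -633449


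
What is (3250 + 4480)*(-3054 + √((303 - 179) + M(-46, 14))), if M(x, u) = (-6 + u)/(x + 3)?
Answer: -23607420 + 170060*√473/43 ≈ -2.3521e+7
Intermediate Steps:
M(x, u) = (-6 + u)/(3 + x)
(3250 + 4480)*(-3054 + √((303 - 179) + M(-46, 14))) = (3250 + 4480)*(-3054 + √((303 - 179) + (-6 + 14)/(3 - 46))) = 7730*(-3054 + √(124 + 8/(-43))) = 7730*(-3054 + √(124 - 1/43*8)) = 7730*(-3054 + √(124 - 8/43)) = 7730*(-3054 + √(5324/43)) = 7730*(-3054 + 22*√473/43) = -23607420 + 170060*√473/43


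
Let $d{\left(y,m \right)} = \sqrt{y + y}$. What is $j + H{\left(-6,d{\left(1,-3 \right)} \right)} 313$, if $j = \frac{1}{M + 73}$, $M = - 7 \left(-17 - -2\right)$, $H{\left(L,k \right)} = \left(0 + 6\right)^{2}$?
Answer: $\frac{2005705}{178} \approx 11268.0$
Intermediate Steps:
$d{\left(y,m \right)} = \sqrt{2} \sqrt{y}$ ($d{\left(y,m \right)} = \sqrt{2 y} = \sqrt{2} \sqrt{y}$)
$H{\left(L,k \right)} = 36$ ($H{\left(L,k \right)} = 6^{2} = 36$)
$M = 105$ ($M = - 7 \left(-17 + 2\right) = \left(-7\right) \left(-15\right) = 105$)
$j = \frac{1}{178}$ ($j = \frac{1}{105 + 73} = \frac{1}{178} \approx 0.005618$)
$j + H{\left(-6,d{\left(1,-3 \right)} \right)} 313 = \frac{1}{178} + 36 \cdot 313 = \frac{1}{178} + 11268 = \frac{2005705}{178}$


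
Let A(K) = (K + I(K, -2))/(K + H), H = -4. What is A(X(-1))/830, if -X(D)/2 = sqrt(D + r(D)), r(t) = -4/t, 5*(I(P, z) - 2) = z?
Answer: -23/4150 + 7*sqrt(3)/2075 ≈ 0.00030089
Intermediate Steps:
I(P, z) = 2 + z/5
X(D) = -2*sqrt(D - 4/D)
A(K) = (8/5 + K)/(-4 + K) (A(K) = (K + (2 + (1/5)*(-2)))/(K - 4) = (K + (2 - 2/5))/(-4 + K) = (K + 8/5)/(-4 + K) = (8/5 + K)/(-4 + K))
A(X(-1))/830 = ((8/5 - 2*sqrt(-1 - 4/(-1)))/(-4 - 2*sqrt(-1 - 4/(-1))))/830 = ((8/5 - 2*sqrt(-1 - 4*(-1)))/(-4 - 2*sqrt(-1 - 4*(-1))))*(1/830) = ((8/5 - 2*sqrt(-1 + 4))/(-4 - 2*sqrt(-1 + 4)))*(1/830) = ((8/5 - 2*sqrt(3))/(-4 - 2*sqrt(3)))*(1/830) = (8/5 - 2*sqrt(3))/(830*(-4 - 2*sqrt(3)))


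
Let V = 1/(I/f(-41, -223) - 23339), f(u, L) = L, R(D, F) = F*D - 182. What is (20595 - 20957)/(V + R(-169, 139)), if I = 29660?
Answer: 947400517/61955283092 ≈ 0.015292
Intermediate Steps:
R(D, F) = -182 + D*F (R(D, F) = D*F - 182 = -182 + D*F)
V = -223/5234257 (V = 1/(29660/(-223) - 23339) = 1/(29660*(-1/223) - 23339) = 1/(-29660/223 - 23339) = 1/(-5234257/223) = -223/5234257 ≈ -4.2604e-5)
(20595 - 20957)/(V + R(-169, 139)) = (20595 - 20957)/(-223/5234257 + (-182 - 169*139)) = -362/(-223/5234257 + (-182 - 23491)) = -362/(-223/5234257 - 23673) = -362/(-123910566184/5234257) = -362*(-5234257/123910566184) = 947400517/61955283092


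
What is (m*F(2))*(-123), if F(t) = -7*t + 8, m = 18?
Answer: 13284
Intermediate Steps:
F(t) = 8 - 7*t
(m*F(2))*(-123) = (18*(8 - 7*2))*(-123) = (18*(8 - 14))*(-123) = (18*(-6))*(-123) = -108*(-123) = 13284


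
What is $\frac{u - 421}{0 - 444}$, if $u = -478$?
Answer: $\frac{899}{444} \approx 2.0248$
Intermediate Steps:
$\frac{u - 421}{0 - 444} = \frac{-478 - 421}{0 - 444} = - \frac{899}{-444} = \left(-899\right) \left(- \frac{1}{444}\right) = \frac{899}{444}$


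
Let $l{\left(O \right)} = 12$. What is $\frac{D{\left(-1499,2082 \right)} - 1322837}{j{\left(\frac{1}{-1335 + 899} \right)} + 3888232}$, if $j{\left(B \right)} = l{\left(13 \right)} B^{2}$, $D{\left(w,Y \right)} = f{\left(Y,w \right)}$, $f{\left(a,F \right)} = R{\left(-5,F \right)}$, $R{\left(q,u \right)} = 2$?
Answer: $- \frac{62866410540}{184784337571} \approx -0.34022$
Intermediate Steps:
$f{\left(a,F \right)} = 2$
$D{\left(w,Y \right)} = 2$
$j{\left(B \right)} = 12 B^{2}$
$\frac{D{\left(-1499,2082 \right)} - 1322837}{j{\left(\frac{1}{-1335 + 899} \right)} + 3888232} = \frac{2 - 1322837}{12 \left(\frac{1}{-1335 + 899}\right)^{2} + 3888232} = - \frac{1322835}{12 \left(\frac{1}{-436}\right)^{2} + 3888232} = - \frac{1322835}{12 \left(- \frac{1}{436}\right)^{2} + 3888232} = - \frac{1322835}{12 \cdot \frac{1}{190096} + 3888232} = - \frac{1322835}{\frac{3}{47524} + 3888232} = - \frac{1322835}{\frac{184784337571}{47524}} = \left(-1322835\right) \frac{47524}{184784337571} = - \frac{62866410540}{184784337571}$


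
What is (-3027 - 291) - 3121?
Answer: -6439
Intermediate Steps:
(-3027 - 291) - 3121 = -3318 - 3121 = -6439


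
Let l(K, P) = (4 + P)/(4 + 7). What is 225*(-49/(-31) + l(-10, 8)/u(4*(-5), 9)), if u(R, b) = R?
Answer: 117090/341 ≈ 343.37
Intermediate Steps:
l(K, P) = 4/11 + P/11 (l(K, P) = (4 + P)/11 = (4 + P)*(1/11) = 4/11 + P/11)
225*(-49/(-31) + l(-10, 8)/u(4*(-5), 9)) = 225*(-49/(-31) + (4/11 + (1/11)*8)/((4*(-5)))) = 225*(-49*(-1/31) + (4/11 + 8/11)/(-20)) = 225*(49/31 + (12/11)*(-1/20)) = 225*(49/31 - 3/55) = 225*(2602/1705) = 117090/341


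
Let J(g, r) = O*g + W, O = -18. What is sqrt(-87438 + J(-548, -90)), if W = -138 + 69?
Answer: 3*I*sqrt(8627) ≈ 278.65*I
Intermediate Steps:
W = -69
J(g, r) = -69 - 18*g (J(g, r) = -18*g - 69 = -69 - 18*g)
sqrt(-87438 + J(-548, -90)) = sqrt(-87438 + (-69 - 18*(-548))) = sqrt(-87438 + (-69 + 9864)) = sqrt(-87438 + 9795) = sqrt(-77643) = 3*I*sqrt(8627)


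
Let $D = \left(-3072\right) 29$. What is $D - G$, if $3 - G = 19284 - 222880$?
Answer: $-292687$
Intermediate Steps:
$D = -89088$
$G = 203599$ ($G = 3 - \left(19284 - 222880\right) = 3 - -203596 = 3 + 203596 = 203599$)
$D - G = -89088 - 203599 = -292687$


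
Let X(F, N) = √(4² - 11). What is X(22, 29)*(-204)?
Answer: -204*√5 ≈ -456.16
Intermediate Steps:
X(F, N) = √5 (X(F, N) = √(16 - 11) = √5)
X(22, 29)*(-204) = √5*(-204) = -204*√5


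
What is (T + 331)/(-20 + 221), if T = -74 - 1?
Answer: 256/201 ≈ 1.2736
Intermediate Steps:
T = -75
(T + 331)/(-20 + 221) = (-75 + 331)/(-20 + 221) = 256/201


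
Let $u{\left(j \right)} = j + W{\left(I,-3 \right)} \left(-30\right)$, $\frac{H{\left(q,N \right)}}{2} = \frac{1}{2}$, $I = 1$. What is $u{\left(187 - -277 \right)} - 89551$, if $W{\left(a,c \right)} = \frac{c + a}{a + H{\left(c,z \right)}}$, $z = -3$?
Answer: $-89057$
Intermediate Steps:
$H{\left(q,N \right)} = 1$ ($H{\left(q,N \right)} = \frac{2}{2} = 2 \cdot \frac{1}{2} = 1$)
$W{\left(a,c \right)} = \frac{a + c}{1 + a}$ ($W{\left(a,c \right)} = \frac{c + a}{a + 1} = \frac{a + c}{1 + a}$)
$u{\left(j \right)} = 30 + j$ ($u{\left(j \right)} = j + \frac{1 - 3}{1 + 1} \left(-30\right) = j + \frac{1}{2} \left(-2\right) \left(-30\right) = j - -30 = j + 30 = 30 + j$)
$u{\left(187 - -277 \right)} - 89551 = \left(30 + \left(187 - -277\right)\right) - 89551 = \left(30 + \left(187 + 277\right)\right) - 89551 = \left(30 + 464\right) - 89551 = 494 - 89551 = -89057$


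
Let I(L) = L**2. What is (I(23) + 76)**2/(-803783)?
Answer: -366025/803783 ≈ -0.45538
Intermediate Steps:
(I(23) + 76)**2/(-803783) = (23**2 + 76)**2/(-803783) = (529 + 76)**2*(-1/803783) = 605**2*(-1/803783) = 366025*(-1/803783) = -366025/803783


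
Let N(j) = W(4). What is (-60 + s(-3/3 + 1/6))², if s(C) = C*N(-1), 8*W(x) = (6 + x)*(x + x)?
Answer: 42025/9 ≈ 4669.4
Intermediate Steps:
W(x) = x*(6 + x)/4 (W(x) = ((6 + x)*(x + x))/8 = ((6 + x)*(2*x))/8 = (2*x*(6 + x))/8 = x*(6 + x)/4)
N(j) = 10 (N(j) = (¼)*4*(6 + 4) = (¼)*4*10 = 10)
s(C) = 10*C (s(C) = C*10 = 10*C)
(-60 + s(-3/3 + 1/6))² = (-60 + 10*(-3/3 + 1/6))² = (-60 + 10*(-3*⅓ + 1*(⅙)))² = (-60 + 10*(-1 + ⅙))² = (-60 + 10*(-⅚))² = (-60 - 25/3)² = (-205/3)² = 42025/9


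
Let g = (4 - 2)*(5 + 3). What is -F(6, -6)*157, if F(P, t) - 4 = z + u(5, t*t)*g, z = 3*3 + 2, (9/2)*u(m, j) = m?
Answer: -46315/9 ≈ -5146.1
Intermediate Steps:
u(m, j) = 2*m/9
g = 16 (g = 2*8 = 16)
z = 11 (z = 9 + 2 = 11)
F(P, t) = 295/9 (F(P, t) = 4 + (11 + ((2/9)*5)*16) = 4 + (11 + (10/9)*16) = 4 + (11 + 160/9) = 4 + 259/9 = 295/9)
-F(6, -6)*157 = -295*157/9 = -1*46315/9 = -46315/9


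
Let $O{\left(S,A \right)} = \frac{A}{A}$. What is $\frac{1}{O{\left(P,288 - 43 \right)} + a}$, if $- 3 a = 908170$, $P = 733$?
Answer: $- \frac{3}{908167} \approx -3.3034 \cdot 10^{-6}$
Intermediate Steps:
$O{\left(S,A \right)} = 1$
$a = - \frac{908170}{3}$ ($a = \left(- \frac{1}{3}\right) 908170 = - \frac{908170}{3} \approx -3.0272 \cdot 10^{5}$)
$\frac{1}{O{\left(P,288 - 43 \right)} + a} = \frac{1}{1 - \frac{908170}{3}} = \frac{1}{- \frac{908167}{3}} = - \frac{3}{908167}$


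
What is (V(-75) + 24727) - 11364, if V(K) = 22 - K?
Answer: 13460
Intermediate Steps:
(V(-75) + 24727) - 11364 = ((22 - 1*(-75)) + 24727) - 11364 = ((22 + 75) + 24727) - 11364 = (97 + 24727) - 11364 = 24824 - 11364 = 13460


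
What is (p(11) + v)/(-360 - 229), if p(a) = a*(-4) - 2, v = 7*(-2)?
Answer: 60/589 ≈ 0.10187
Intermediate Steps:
v = -14
p(a) = -2 - 4*a (p(a) = -4*a - 2 = -2 - 4*a)
(p(11) + v)/(-360 - 229) = ((-2 - 4*11) - 14)/(-360 - 229) = ((-2 - 44) - 14)/(-589) = (-46 - 14)*(-1/589) = -60*(-1/589) = 60/589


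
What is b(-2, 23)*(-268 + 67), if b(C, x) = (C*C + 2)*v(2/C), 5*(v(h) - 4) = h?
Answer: -22914/5 ≈ -4582.8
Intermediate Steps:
v(h) = 4 + h/5
b(C, x) = (2 + C**2)*(4 + 2/(5*C)) (b(C, x) = (C*C + 2)*(4 + (2/C)/5) = (C**2 + 2)*(4 + 2/(5*C)) = (2 + C**2)*(4 + 2/(5*C)))
b(-2, 23)*(-268 + 67) = ((2/5)*(1 + 10*(-2))*(2 + (-2)**2)/(-2))*(-268 + 67) = ((2/5)*(-1/2)*(1 - 20)*(2 + 4))*(-201) = ((2/5)*(-1/2)*(-19)*6)*(-201) = (114/5)*(-201) = -22914/5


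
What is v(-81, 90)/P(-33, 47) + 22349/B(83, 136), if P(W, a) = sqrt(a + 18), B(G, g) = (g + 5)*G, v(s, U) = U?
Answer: 22349/11703 + 18*sqrt(65)/13 ≈ 13.073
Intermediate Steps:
B(G, g) = G*(5 + g) (B(G, g) = (5 + g)*G = G*(5 + g))
P(W, a) = sqrt(18 + a)
v(-81, 90)/P(-33, 47) + 22349/B(83, 136) = 90/(sqrt(18 + 47)) + 22349/((83*(5 + 136))) = 90/(sqrt(65)) + 22349/((83*141)) = 90*(sqrt(65)/65) + 22349/11703 = 18*sqrt(65)/13 + 22349*(1/11703) = 18*sqrt(65)/13 + 22349/11703 = 22349/11703 + 18*sqrt(65)/13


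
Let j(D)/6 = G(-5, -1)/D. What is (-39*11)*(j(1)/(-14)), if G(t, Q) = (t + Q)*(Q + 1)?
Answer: 0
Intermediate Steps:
G(t, Q) = (1 + Q)*(Q + t) (G(t, Q) = (Q + t)*(1 + Q) = (1 + Q)*(Q + t))
j(D) = 0 (j(D) = 6*((-1 - 5 + (-1)² - 1*(-5))/D) = 6*((-1 - 5 + 1 + 5)/D) = 6*(0/D) = 6*0 = 0)
(-39*11)*(j(1)/(-14)) = (-39*11)*(0/(-14)) = -0*(-1)/14 = -429*0 = 0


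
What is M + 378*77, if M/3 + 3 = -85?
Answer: 28842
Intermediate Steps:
M = -264 (M = -9 + 3*(-85) = -9 - 255 = -264)
M + 378*77 = -264 + 378*77 = -264 + 29106 = 28842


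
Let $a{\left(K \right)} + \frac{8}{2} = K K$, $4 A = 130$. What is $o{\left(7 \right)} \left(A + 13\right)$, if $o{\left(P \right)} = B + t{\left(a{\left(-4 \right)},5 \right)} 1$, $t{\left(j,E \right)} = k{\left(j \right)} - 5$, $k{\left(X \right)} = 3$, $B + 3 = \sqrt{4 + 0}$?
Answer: $- \frac{273}{2} \approx -136.5$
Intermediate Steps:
$B = -1$ ($B = -3 + \sqrt{4 + 0} = -3 + \sqrt{4} = -3 + 2 = -1$)
$A = \frac{65}{2}$ ($A = \frac{1}{4} \cdot 130 = \frac{65}{2} \approx 32.5$)
$a{\left(K \right)} = -4 + K^{2}$ ($a{\left(K \right)} = -4 + K K = -4 + K^{2}$)
$t{\left(j,E \right)} = -2$ ($t{\left(j,E \right)} = 3 - 5 = -2$)
$o{\left(P \right)} = -3$ ($o{\left(P \right)} = -1 - 2 = -3$)
$o{\left(7 \right)} \left(A + 13\right) = - 3 \left(\frac{65}{2} + 13\right) = \left(-3\right) \frac{91}{2} = - \frac{273}{2}$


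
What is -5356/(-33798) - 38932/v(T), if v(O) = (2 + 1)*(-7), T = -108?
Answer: 219322702/118293 ≈ 1854.1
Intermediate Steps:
v(O) = -21 (v(O) = 3*(-7) = -21)
-5356/(-33798) - 38932/v(T) = -5356/(-33798) - 38932/(-21) = -5356*(-1/33798) - 38932*(-1/21) = 2678/16899 + 38932/21 = 219322702/118293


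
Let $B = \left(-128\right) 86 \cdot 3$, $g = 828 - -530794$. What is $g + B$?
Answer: $498598$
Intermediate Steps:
$g = 531622$ ($g = 828 + 530794 = 531622$)
$B = -33024$ ($B = \left(-11008\right) 3 = -33024$)
$g + B = 531622 - 33024 = 498598$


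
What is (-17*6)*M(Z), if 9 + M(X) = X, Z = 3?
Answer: 612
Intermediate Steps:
M(X) = -9 + X
(-17*6)*M(Z) = (-17*6)*(-9 + 3) = -102*(-6) = 612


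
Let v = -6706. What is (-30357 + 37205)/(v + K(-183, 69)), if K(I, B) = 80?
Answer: -3424/3313 ≈ -1.0335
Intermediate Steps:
(-30357 + 37205)/(v + K(-183, 69)) = (-30357 + 37205)/(-6706 + 80) = 6848/(-6626) = 6848*(-1/6626) = -3424/3313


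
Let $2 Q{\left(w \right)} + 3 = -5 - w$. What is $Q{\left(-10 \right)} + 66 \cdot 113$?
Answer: $7459$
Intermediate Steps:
$Q{\left(w \right)} = -4 - \frac{w}{2}$ ($Q{\left(w \right)} = - \frac{3}{2} + \frac{-5 - w}{2} = - \frac{3}{2} - \left(\frac{5}{2} + \frac{w}{2}\right) = -4 - \frac{w}{2}$)
$Q{\left(-10 \right)} + 66 \cdot 113 = \left(-4 - -5\right) + 66 \cdot 113 = \left(-4 + 5\right) + 7458 = 1 + 7458 = 7459$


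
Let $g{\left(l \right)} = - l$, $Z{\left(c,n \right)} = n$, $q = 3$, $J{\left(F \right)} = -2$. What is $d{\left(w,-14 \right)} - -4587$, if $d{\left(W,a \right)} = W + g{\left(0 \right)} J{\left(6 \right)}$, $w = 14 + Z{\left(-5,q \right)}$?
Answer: $4604$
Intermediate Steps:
$w = 17$ ($w = 14 + 3 = 17$)
$d{\left(W,a \right)} = W$ ($d{\left(W,a \right)} = W + \left(-1\right) 0 \left(-2\right) = W + 0 \left(-2\right) = W + 0 = W$)
$d{\left(w,-14 \right)} - -4587 = 17 - -4587 = 17 + 4587 = 4604$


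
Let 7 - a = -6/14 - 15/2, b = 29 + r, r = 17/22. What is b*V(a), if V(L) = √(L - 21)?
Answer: 655*I*√1190/308 ≈ 73.361*I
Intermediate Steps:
r = 17/22 (r = 17*(1/22) = 17/22 ≈ 0.77273)
b = 655/22 (b = 29 + 17/22 = 655/22 ≈ 29.773)
a = 209/14 (a = 7 - (-6/14 - 15/2) = 7 - (-6*1/14 - 15*½) = 7 - (-3/7 - 15/2) = 7 - 1*(-111/14) = 7 + 111/14 = 209/14 ≈ 14.929)
V(L) = √(-21 + L)
b*V(a) = 655*√(-21 + 209/14)/22 = 655*√(-85/14)/22 = 655*(I*√1190/14)/22 = 655*I*√1190/308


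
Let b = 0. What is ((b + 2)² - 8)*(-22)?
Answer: 88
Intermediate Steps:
((b + 2)² - 8)*(-22) = ((0 + 2)² - 8)*(-22) = (2² - 8)*(-22) = (4 - 8)*(-22) = -4*(-22) = 88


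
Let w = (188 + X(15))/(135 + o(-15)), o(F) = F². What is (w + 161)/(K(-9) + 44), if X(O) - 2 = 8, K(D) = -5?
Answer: 1077/260 ≈ 4.1423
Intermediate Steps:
X(O) = 10 (X(O) = 2 + 8 = 10)
w = 11/20 (w = (188 + 10)/(135 + (-15)²) = 198/(135 + 225) = 198/360 = 198*(1/360) = 11/20 ≈ 0.55000)
(w + 161)/(K(-9) + 44) = (11/20 + 161)/(-5 + 44) = (3231/20)/39 = (3231/20)*(1/39) = 1077/260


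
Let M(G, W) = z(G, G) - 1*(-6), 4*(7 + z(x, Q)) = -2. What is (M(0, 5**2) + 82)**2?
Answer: 25921/4 ≈ 6480.3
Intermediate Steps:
z(x, Q) = -15/2 (z(x, Q) = -7 + (1/4)*(-2) = -7 - 1/2 = -15/2)
M(G, W) = -3/2 (M(G, W) = -15/2 - 1*(-6) = -15/2 + 6 = -3/2)
(M(0, 5**2) + 82)**2 = (-3/2 + 82)**2 = (161/2)**2 = 25921/4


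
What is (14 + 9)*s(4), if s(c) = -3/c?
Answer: -69/4 ≈ -17.250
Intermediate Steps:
(14 + 9)*s(4) = (14 + 9)*(-3/4) = 23*(-3*¼) = 23*(-¾) = -69/4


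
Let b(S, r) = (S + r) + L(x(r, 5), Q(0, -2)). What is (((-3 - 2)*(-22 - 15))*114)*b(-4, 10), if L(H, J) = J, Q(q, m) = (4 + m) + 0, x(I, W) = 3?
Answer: 168720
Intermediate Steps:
Q(q, m) = 4 + m
b(S, r) = 2 + S + r (b(S, r) = (S + r) + (4 - 2) = (S + r) + 2 = 2 + S + r)
(((-3 - 2)*(-22 - 15))*114)*b(-4, 10) = (((-3 - 2)*(-22 - 15))*114)*(2 - 4 + 10) = (-5*(-37)*114)*8 = (185*114)*8 = 21090*8 = 168720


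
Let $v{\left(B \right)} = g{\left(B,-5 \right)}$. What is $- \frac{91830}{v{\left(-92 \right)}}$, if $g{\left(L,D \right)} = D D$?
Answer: $- \frac{18366}{5} \approx -3673.2$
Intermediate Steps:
$g{\left(L,D \right)} = D^{2}$
$v{\left(B \right)} = 25$ ($v{\left(B \right)} = \left(-5\right)^{2} = 25$)
$- \frac{91830}{v{\left(-92 \right)}} = - \frac{91830}{25} = \left(-91830\right) \frac{1}{25} = - \frac{18366}{5}$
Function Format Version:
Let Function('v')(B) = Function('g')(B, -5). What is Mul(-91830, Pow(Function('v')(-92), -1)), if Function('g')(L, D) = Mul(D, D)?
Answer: Rational(-18366, 5) ≈ -3673.2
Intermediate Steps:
Function('g')(L, D) = Pow(D, 2)
Function('v')(B) = 25 (Function('v')(B) = Pow(-5, 2) = 25)
Mul(-91830, Pow(Function('v')(-92), -1)) = Mul(-91830, Pow(25, -1)) = Mul(-91830, Rational(1, 25)) = Rational(-18366, 5)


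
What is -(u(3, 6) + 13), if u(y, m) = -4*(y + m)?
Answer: 23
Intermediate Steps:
u(y, m) = -4*m - 4*y (u(y, m) = -4*(m + y) = -4*m - 4*y)
-(u(3, 6) + 13) = -((-4*6 - 4*3) + 13) = -((-24 - 12) + 13) = -(-36 + 13) = -1*(-23) = 23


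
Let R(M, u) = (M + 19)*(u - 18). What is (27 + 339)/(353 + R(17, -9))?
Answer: -366/619 ≈ -0.59128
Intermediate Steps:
R(M, u) = (-18 + u)*(19 + M) (R(M, u) = (19 + M)*(-18 + u) = (-18 + u)*(19 + M))
(27 + 339)/(353 + R(17, -9)) = (27 + 339)/(353 + (-342 - 18*17 + 19*(-9) + 17*(-9))) = 366/(353 + (-342 - 306 - 171 - 153)) = 366/(353 - 972) = 366/(-619) = 366*(-1/619) = -366/619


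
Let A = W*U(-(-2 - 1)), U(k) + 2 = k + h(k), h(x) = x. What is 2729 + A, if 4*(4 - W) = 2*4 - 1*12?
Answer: 2749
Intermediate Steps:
U(k) = -2 + 2*k (U(k) = -2 + (k + k) = -2 + 2*k)
W = 5 (W = 4 - (2*4 - 1*12)/4 = 4 - (8 - 12)/4 = 4 - ¼*(-4) = 4 + 1 = 5)
A = 20 (A = 5*(-2 + 2*(-(-2 - 1))) = 5*(-2 + 2*(-1*(-3))) = 5*(-2 + 2*3) = 5*(-2 + 6) = 5*4 = 20)
2729 + A = 2729 + 20 = 2749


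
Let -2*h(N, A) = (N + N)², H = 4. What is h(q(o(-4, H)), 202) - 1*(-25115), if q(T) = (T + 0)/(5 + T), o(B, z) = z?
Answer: 2034283/81 ≈ 25115.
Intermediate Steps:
q(T) = T/(5 + T)
h(N, A) = -2*N² (h(N, A) = -(N + N)²/2 = -4*N²/2 = -2*N²)
h(q(o(-4, H)), 202) - 1*(-25115) = -2*16/(5 + 4)² - 1*(-25115) = -2*(4/9)² + 25115 = -2*16/81 + 25115 = -32/81 + 25115 = 2034283/81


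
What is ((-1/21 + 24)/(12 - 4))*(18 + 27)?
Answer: 7545/56 ≈ 134.73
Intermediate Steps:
((-1/21 + 24)/(12 - 4))*(18 + 27) = ((-1*1/21 + 24)/8)*45 = ((-1/21 + 24)*(⅛))*45 = ((503/21)*(⅛))*45 = (503/168)*45 = 7545/56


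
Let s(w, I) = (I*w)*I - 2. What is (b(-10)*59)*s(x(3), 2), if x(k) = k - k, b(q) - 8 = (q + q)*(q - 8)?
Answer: -43424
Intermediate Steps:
b(q) = 8 + 2*q*(-8 + q) (b(q) = 8 + (q + q)*(q - 8) = 8 + (2*q)*(-8 + q) = 8 + 2*q*(-8 + q))
x(k) = 0
s(w, I) = -2 + w*I**2 (s(w, I) = w*I**2 - 2 = -2 + w*I**2)
(b(-10)*59)*s(x(3), 2) = ((8 - 16*(-10) + 2*(-10)**2)*59)*(-2 + 0*2**2) = ((8 + 160 + 2*100)*59)*(-2 + 0*4) = ((8 + 160 + 200)*59)*(-2 + 0) = (368*59)*(-2) = 21712*(-2) = -43424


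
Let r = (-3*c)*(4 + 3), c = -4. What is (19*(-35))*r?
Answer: -55860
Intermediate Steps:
r = 84 (r = (-3*(-4))*(4 + 3) = 12*7 = 84)
(19*(-35))*r = (19*(-35))*84 = -665*84 = -55860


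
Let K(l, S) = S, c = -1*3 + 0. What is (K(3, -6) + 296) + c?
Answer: 287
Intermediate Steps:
c = -3 (c = -3 + 0 = -3)
(K(3, -6) + 296) + c = (-6 + 296) - 3 = 290 - 3 = 287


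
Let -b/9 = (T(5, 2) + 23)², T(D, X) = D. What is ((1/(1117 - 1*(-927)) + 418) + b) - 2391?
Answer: -18455275/2044 ≈ -9029.0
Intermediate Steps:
b = -7056 (b = -9*(5 + 23)² = -9*28² = -9*784 = -7056)
((1/(1117 - 1*(-927)) + 418) + b) - 2391 = ((1/(1117 - 1*(-927)) + 418) - 7056) - 2391 = ((1/(1117 + 927) + 418) - 7056) - 2391 = ((1/2044 + 418) - 7056) - 2391 = (854393/2044 - 7056) - 2391 = -13568071/2044 - 2391 = -18455275/2044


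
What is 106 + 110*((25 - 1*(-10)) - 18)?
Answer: 1976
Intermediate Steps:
106 + 110*((25 - 1*(-10)) - 18) = 106 + 110*((25 + 10) - 18) = 106 + 110*(35 - 18) = 106 + 110*17 = 106 + 1870 = 1976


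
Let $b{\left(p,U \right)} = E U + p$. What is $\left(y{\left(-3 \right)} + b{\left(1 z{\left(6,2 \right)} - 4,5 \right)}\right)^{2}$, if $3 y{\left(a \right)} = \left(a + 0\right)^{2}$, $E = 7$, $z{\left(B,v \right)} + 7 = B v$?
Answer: $1521$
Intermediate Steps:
$z{\left(B,v \right)} = -7 + B v$
$b{\left(p,U \right)} = p + 7 U$ ($b{\left(p,U \right)} = 7 U + p = p + 7 U$)
$y{\left(a \right)} = \frac{a^{2}}{3}$ ($y{\left(a \right)} = \frac{\left(a + 0\right)^{2}}{3} = \frac{a^{2}}{3}$)
$\left(y{\left(-3 \right)} + b{\left(1 z{\left(6,2 \right)} - 4,5 \right)}\right)^{2} = \left(\frac{\left(-3\right)^{2}}{3} + \left(\left(1 \left(-7 + 6 \cdot 2\right) - 4\right) + 7 \cdot 5\right)\right)^{2} = \left(\frac{1}{3} \cdot 9 + \left(\left(1 \left(-7 + 12\right) - 4\right) + 35\right)\right)^{2} = \left(3 + \left(\left(1 \cdot 5 - 4\right) + 35\right)\right)^{2} = \left(3 + \left(\left(5 - 4\right) + 35\right)\right)^{2} = \left(3 + \left(1 + 35\right)\right)^{2} = \left(3 + 36\right)^{2} = 39^{2} = 1521$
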